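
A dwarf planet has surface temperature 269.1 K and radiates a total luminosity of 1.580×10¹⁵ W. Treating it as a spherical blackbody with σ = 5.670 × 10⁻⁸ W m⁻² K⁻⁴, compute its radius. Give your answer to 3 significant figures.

R ≈ 6.50×10⁵ m

L = 4πR²σT⁴ ⇒ R = √(L/(4πσT⁴)).
σT⁴ = 297.329 W/m², so R = √(1.580×10¹⁵/(4π×297.329)) = 6.50×10⁵ m.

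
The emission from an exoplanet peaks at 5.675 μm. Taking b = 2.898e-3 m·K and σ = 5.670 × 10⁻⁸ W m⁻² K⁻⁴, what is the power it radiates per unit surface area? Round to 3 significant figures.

Wien's law: T = b/λ_max = 2.898×10⁻³/5.675×10⁻⁶ = 510.661 K.
Then I = σT⁴ = 5.670×10⁻⁸×(510.661)⁴ = 3.86×10³ W/m².

I ≈ 3.86×10³ W/m²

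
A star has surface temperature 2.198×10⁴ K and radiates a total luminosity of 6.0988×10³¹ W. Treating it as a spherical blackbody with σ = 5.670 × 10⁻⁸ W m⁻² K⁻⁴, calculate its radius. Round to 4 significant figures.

R ≈ 1.915×10¹⁰ m

L = 4πR²σT⁴ ⇒ R = √(L/(4πσT⁴)).
σT⁴ = 1.32341×10¹⁰ W/m², so R = √(6.0988×10³¹/(4π×1.32341×10¹⁰)) = 1.915×10¹⁰ m.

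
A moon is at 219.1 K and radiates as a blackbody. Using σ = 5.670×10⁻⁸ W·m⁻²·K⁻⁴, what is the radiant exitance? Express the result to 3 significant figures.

I ≈ 131 W/m²

Stefan–Boltzmann: I = σT⁴ = 5.670×10⁻⁸ × (219.1)⁴ = 131 W/m².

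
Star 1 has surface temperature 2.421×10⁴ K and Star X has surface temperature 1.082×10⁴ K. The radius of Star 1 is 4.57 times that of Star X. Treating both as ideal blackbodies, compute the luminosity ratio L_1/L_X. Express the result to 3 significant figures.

L ∝ R²T⁴, so L_1/L_X = (R_1/R_X)²(T_1/T_X)⁴ = (4.57)² × (2.421×10⁴/1.082×10⁴)⁴ = 20.8849 × 25.0651 = 523.

L_1/L_X ≈ 523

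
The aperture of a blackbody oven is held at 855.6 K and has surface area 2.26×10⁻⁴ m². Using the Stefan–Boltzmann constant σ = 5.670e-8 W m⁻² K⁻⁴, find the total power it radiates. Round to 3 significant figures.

Area A = 2.26×10⁻⁴ m².
P = σAT⁴ = 5.670×10⁻⁸ × 2.26×10⁻⁴ × (855.6)⁴ = 6.87 W.

P ≈ 6.87 W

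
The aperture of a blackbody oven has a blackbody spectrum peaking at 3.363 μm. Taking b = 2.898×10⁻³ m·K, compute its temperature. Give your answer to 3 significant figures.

T ≈ 862 K

Wien's law gives T = b/λ_max = (2.898×10⁻³ m·K)/(3.363×10⁻⁶ m) = 862 K.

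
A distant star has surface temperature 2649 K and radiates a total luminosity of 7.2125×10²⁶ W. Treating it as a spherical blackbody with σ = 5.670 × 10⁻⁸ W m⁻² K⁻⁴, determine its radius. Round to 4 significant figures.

R ≈ 4.534×10⁹ m

L = 4πR²σT⁴ ⇒ R = √(L/(4πσT⁴)).
σT⁴ = 2.79197×10⁶ W/m², so R = √(7.2125×10²⁶/(4π×2.79197×10⁶)) = 4.534×10⁹ m.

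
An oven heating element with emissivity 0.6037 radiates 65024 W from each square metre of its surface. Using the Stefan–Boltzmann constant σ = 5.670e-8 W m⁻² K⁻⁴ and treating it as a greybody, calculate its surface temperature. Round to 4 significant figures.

T ≈ 1174 K

I = εσT⁴, so T = (I/εσ)^(1/4) = (65024/(0.6037×5.670×10⁻⁸))^(1/4) = 1174 K.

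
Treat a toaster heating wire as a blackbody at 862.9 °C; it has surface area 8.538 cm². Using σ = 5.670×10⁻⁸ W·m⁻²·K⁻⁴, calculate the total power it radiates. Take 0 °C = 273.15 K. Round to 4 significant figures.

T = 862.9 °C + 273.15 = 1136.05 K.
Area A = 8.538 cm² = 8.538×10⁻⁴ m².
P = σAT⁴ = 5.670×10⁻⁸ × 8.538×10⁻⁴ × (1136.05)⁴ = 80.64 W.

P ≈ 80.64 W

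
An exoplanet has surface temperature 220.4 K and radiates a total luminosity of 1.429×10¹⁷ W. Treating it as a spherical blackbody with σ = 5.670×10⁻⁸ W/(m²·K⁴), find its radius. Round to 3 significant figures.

R ≈ 9.22×10⁶ m

L = 4πR²σT⁴ ⇒ R = √(L/(4πσT⁴)).
σT⁴ = 133.792 W/m², so R = √(1.429×10¹⁷/(4π×133.792)) = 9.22×10⁶ m.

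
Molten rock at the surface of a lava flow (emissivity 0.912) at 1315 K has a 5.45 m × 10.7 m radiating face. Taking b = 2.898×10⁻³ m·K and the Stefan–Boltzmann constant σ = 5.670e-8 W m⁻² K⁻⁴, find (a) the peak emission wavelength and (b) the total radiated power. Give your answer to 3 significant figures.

(a) λ_max = b/T = 2.898×10⁻³/1315 = 2.204×10⁻⁶ m = 2.20×10³ nm.
Area A = 5.45 × 10.7 = 58.315 m².
(b) P = εσAT⁴ = 0.912×5.670×10⁻⁸×58.315×(1315)⁴ = 9.02×10⁶ W.

λ_max ≈ 2.20×10³ nm; P ≈ 9.02×10⁶ W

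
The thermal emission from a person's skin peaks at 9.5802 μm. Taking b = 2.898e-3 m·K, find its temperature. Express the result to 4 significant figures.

Wien's law gives T = b/λ_max = (2.898×10⁻³ m·K)/(9.5802×10⁻⁶ m) = 302.5 K.

T ≈ 302.5 K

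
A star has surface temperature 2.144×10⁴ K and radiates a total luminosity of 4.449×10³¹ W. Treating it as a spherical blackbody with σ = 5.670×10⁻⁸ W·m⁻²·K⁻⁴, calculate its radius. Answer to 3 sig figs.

R ≈ 1.72×10¹⁰ m

L = 4πR²σT⁴ ⇒ R = √(L/(4πσT⁴)).
σT⁴ = 1.19807×10¹⁰ W/m², so R = √(4.449×10³¹/(4π×1.19807×10¹⁰)) = 1.72×10¹⁰ m.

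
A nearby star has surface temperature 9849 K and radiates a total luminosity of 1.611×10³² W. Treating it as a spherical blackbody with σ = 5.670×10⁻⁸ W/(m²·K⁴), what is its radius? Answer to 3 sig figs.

R ≈ 1.55×10¹¹ m

L = 4πR²σT⁴ ⇒ R = √(L/(4πσT⁴)).
σT⁴ = 5.33521×10⁸ W/m², so R = √(1.611×10³²/(4π×5.33521×10⁸)) = 1.55×10¹¹ m.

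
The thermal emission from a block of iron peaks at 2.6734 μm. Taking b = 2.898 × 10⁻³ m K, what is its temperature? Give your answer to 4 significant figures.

Wien's law gives T = b/λ_max = (2.898×10⁻³ m·K)/(2.6734×10⁻⁶ m) = 1084 K.

T ≈ 1084 K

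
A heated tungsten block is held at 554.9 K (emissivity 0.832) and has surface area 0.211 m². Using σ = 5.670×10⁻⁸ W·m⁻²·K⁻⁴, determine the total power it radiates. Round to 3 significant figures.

P ≈ 944 W

Area A = 0.211 m².
P = εσAT⁴ = 0.832 × 5.670×10⁻⁸ × 0.211 × (554.9)⁴ = 944 W.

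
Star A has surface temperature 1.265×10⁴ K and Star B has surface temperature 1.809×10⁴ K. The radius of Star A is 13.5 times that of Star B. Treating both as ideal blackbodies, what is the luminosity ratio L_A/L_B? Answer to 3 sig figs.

L_A/L_B ≈ 43.6

L ∝ R²T⁴, so L_A/L_B = (R_A/R_B)²(T_A/T_B)⁴ = (13.5)² × (1.265×10⁴/1.809×10⁴)⁴ = 182.25 × 0.239116 = 43.6.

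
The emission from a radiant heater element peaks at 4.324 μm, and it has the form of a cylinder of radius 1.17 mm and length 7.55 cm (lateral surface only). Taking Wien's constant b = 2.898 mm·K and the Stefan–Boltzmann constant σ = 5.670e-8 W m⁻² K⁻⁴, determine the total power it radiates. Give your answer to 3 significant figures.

P ≈ 6.35 W

Wien's law: T = b/λ_max = 2.898×10⁻³/4.324×10⁻⁶ = 670.213 K.
Lateral area A = 2πrL = 2π×1.17×10⁻³×0.0755 = 5.55025×10⁻⁴ m².
Then P = σAT⁴ = 5.670×10⁻⁸×5.55025×10⁻⁴×(670.213)⁴ = 6.35 W.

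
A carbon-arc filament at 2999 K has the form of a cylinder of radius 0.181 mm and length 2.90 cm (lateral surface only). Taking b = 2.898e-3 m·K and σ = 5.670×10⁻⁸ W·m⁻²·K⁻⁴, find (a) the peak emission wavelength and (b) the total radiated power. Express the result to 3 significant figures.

λ_max ≈ 0.966 μm; P ≈ 151 W

(a) λ_max = b/T = 2.898×10⁻³/2999 = 9.663×10⁻⁷ m = 0.966 μm.
Lateral area A = 2πrL = 2π×1.81×10⁻⁴×0.0290 = 3.29804×10⁻⁵ m².
(b) P = σAT⁴ = 5.670×10⁻⁸×3.29804×10⁻⁵×(2999)⁴ = 151 W.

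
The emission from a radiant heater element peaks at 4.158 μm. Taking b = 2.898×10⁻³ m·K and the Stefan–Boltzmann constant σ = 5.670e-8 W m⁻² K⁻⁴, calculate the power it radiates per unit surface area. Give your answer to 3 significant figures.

Wien's law: T = b/λ_max = 2.898×10⁻³/4.158×10⁻⁶ = 696.970 K.
Then I = σT⁴ = 5.670×10⁻⁸×(696.970)⁴ = 1.34×10⁴ W/m².

I ≈ 1.34×10⁴ W/m²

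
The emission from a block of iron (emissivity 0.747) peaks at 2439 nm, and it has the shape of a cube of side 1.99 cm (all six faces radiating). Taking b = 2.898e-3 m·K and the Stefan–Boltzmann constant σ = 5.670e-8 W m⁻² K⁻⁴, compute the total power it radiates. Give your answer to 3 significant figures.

P ≈ 201 W

Wien's law: T = b/λ_max = 2.898×10⁻³/2.439×10⁻⁶ = 1188.19 K.
Area A = 6s² = 6×(0.0199 m)² = 2.37606×10⁻³ m².
Then P = εσAT⁴ = 0.747×5.670×10⁻⁸×2.37606×10⁻³×(1188.19)⁴ = 201 W.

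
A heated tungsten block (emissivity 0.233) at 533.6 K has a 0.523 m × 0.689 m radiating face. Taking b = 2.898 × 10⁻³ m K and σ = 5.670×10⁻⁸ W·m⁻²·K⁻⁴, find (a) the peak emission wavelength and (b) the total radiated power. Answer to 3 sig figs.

(a) λ_max = b/T = 2.898×10⁻³/533.6 = 5.431×10⁻⁶ m = 5.43 μm.
Area A = 0.523 × 0.689 = 0.360347 m².
(b) P = εσAT⁴ = 0.233×5.670×10⁻⁸×0.360347×(533.6)⁴ = 386 W.

λ_max ≈ 5.43 μm; P ≈ 386 W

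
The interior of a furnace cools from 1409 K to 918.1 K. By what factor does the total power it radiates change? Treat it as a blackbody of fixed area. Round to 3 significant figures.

P ∝ T⁴, so P₂/P₁ = (T₂/T₁)⁴ = (918.1/1409)⁴ = (0.651597)⁴ = 0.180.

P₂/P₁ ≈ 0.180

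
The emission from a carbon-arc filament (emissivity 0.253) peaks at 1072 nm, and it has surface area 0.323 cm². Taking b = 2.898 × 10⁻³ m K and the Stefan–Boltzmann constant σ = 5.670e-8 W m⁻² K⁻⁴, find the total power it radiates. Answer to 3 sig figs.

Wien's law: T = b/λ_max = 2.898×10⁻³/1.072×10⁻⁶ = 2703.36 K.
Area A = 0.323 cm² = 3.23×10⁻⁵ m².
Then P = εσAT⁴ = 0.253×5.670×10⁻⁸×3.23×10⁻⁵×(2703.36)⁴ = 24.7 W.

P ≈ 24.7 W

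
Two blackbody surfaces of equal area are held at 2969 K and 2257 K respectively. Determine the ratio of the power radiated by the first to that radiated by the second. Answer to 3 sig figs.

With equal areas, P₁/P₂ = (T₁/T₂)⁴ = (2969/2257)⁴ = 2.99.

P₁/P₂ ≈ 2.99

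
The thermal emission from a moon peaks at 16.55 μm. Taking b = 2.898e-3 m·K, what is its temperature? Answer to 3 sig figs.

T ≈ 175 K

Wien's law gives T = b/λ_max = (2.898×10⁻³ m·K)/(1.655×10⁻⁵ m) = 175 K.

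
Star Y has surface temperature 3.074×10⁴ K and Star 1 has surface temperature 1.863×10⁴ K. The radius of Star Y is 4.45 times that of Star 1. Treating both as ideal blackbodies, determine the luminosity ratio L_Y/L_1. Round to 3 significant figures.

L_Y/L_1 ≈ 147

L ∝ R²T⁴, so L_Y/L_1 = (R_Y/R_1)²(T_Y/T_1)⁴ = (4.45)² × (3.074×10⁴/1.863×10⁴)⁴ = 19.8025 × 7.41249 = 147.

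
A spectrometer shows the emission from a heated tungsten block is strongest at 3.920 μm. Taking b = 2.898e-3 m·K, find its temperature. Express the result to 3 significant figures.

T ≈ 739 K

Wien's law gives T = b/λ_max = (2.898×10⁻³ m·K)/(3.920×10⁻⁶ m) = 739 K.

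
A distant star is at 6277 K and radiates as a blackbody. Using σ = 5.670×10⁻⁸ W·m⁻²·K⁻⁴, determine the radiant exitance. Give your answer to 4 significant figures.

Stefan–Boltzmann: I = σT⁴ = 5.670×10⁻⁸ × (6277)⁴ = 8.802×10⁷ W/m².

I ≈ 8.802×10⁷ W/m²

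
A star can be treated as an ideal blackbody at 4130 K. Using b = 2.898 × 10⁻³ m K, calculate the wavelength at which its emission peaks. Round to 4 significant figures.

λ_max ≈ 701.7 nm

Wien's displacement law: λ_max = b/T = (2.898×10⁻³ m·K)/(4130 K) = 7.0169×10⁻⁷ m.
That is 701.7 nm, in the visible range.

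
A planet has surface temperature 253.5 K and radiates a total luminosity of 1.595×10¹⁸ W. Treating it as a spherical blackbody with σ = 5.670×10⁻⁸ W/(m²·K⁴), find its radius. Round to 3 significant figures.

L = 4πR²σT⁴ ⇒ R = √(L/(4πσT⁴)).
σT⁴ = 234.150 W/m², so R = √(1.595×10¹⁸/(4π×234.150)) = 2.33×10⁷ m.

R ≈ 2.33×10⁷ m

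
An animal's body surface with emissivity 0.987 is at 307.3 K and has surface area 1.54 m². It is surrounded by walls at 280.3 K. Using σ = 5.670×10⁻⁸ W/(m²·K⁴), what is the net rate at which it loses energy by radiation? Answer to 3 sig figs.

Net loss ≈ 237 W

Area A = 1.54 m².
Net radiated power P_net = εσA(T⁴ − T₀⁴) = 0.987×5.670×10⁻⁸×1.54×(307.3⁴ − 280.3⁴).
T⁴ − T₀⁴ = 8.91765×10⁹ − 6.17294×10⁹ = 2.74471×10⁹ K⁴, so P_net = 237 W.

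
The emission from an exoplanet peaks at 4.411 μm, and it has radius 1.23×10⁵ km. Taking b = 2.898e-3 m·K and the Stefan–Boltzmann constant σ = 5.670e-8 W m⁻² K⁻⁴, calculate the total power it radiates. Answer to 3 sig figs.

Wien's law: T = b/λ_max = 2.898×10⁻³/4.411×10⁻⁶ = 656.994 K.
Surface area A = 4πR² = 4π(1.23×10⁸ m)² = 1.90117×10¹⁷ m².
Then P = σAT⁴ = 5.670×10⁻⁸×1.90117×10¹⁷×(656.994)⁴ = 2.01×10²¹ W.

P ≈ 2.01×10²¹ W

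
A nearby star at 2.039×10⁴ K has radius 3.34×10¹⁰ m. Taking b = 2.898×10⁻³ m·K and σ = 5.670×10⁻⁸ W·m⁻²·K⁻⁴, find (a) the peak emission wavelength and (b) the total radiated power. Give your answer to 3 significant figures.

(a) λ_max = b/T = 2.898×10⁻³/2.039×10⁴ = 1.421×10⁻⁷ m = 142 nm.
Surface area A = 4πR² = 4π(3.34×10¹⁰ m)² = 1.40185×10²² m².
(b) P = σAT⁴ = 5.670×10⁻⁸×1.40185×10²²×(2.039×10⁴)⁴ = 1.37×10³² W.

λ_max ≈ 142 nm; P ≈ 1.37×10³² W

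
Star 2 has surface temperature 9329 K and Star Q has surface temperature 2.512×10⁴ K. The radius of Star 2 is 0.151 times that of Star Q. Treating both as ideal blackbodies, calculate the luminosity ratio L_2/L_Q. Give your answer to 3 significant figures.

L ∝ R²T⁴, so L_2/L_Q = (R_2/R_Q)²(T_2/T_Q)⁴ = (0.151)² × (9329/2.512×10⁴)⁴ = 0.022801 × 0.0190222 = 4.34×10⁻⁴.

L_2/L_Q ≈ 4.34×10⁻⁴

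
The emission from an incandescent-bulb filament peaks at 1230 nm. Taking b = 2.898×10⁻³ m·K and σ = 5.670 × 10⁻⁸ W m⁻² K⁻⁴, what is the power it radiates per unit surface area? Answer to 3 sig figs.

Wien's law: T = b/λ_max = 2.898×10⁻³/1.230×10⁻⁶ = 2356.10 K.
Then I = σT⁴ = 5.670×10⁻⁸×(2356.10)⁴ = 1.75×10⁶ W/m².

I ≈ 1.75×10⁶ W/m²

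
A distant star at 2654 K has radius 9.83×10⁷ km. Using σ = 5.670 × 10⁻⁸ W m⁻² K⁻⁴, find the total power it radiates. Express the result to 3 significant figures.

P ≈ 3.42×10²⁹ W

Surface area A = 4πR² = 4π(9.83×10¹⁰ m)² = 1.21427×10²³ m².
P = σAT⁴ = 5.670×10⁻⁸ × 1.21427×10²³ × (2654)⁴ = 3.42×10²⁹ W.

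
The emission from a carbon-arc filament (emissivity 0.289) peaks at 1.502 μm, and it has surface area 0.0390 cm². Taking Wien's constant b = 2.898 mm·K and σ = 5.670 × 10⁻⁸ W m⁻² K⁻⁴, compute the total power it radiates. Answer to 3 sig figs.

Wien's law: T = b/λ_max = 2.898×10⁻³/1.502×10⁻⁶ = 1929.43 K.
Area A = 0.0390 cm² = 3.90×10⁻⁶ m².
Then P = εσAT⁴ = 0.289×5.670×10⁻⁸×3.90×10⁻⁶×(1929.43)⁴ = 0.886 W.

P ≈ 0.886 W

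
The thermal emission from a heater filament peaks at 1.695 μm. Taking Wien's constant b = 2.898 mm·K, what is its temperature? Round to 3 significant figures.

Wien's law gives T = b/λ_max = (2.898×10⁻³ m·K)/(1.695×10⁻⁶ m) = 1.71×10³ K.

T ≈ 1.71×10³ K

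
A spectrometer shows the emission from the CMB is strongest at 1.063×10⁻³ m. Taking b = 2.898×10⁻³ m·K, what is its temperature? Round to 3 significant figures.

Wien's law gives T = b/λ_max = (2.898×10⁻³ m·K)/(1.063×10⁻³ m) = 2.73 K.

T ≈ 2.73 K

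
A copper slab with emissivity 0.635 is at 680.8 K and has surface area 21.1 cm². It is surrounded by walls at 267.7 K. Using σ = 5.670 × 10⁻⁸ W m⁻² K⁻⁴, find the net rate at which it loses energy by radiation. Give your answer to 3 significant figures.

Area A = 21.1 cm² = 2.11×10⁻³ m².
Net radiated power P_net = εσA(T⁴ − T₀⁴) = 0.635×5.670×10⁻⁸×2.11×10⁻³×(680.8⁴ − 267.7⁴).
T⁴ − T₀⁴ = 2.14822×10¹¹ − 5.13563×10⁹ = 2.09686×10¹¹ K⁴, so P_net = 15.9 W.

Net loss ≈ 15.9 W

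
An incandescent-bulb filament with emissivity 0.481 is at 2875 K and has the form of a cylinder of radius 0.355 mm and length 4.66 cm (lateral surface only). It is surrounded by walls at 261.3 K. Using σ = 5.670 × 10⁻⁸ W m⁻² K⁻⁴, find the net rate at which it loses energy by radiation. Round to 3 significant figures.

Lateral area A = 2πrL = 2π×3.55×10⁻⁴×0.0466 = 1.03943×10⁻⁴ m².
Net radiated power P_net = εσA(T⁴ − T₀⁴) = 0.481×5.670×10⁻⁸×1.03943×10⁻⁴×(2875⁴ − 261.3⁴).
T⁴ − T₀⁴ = 6.83206×10¹³ − 4.66184×10⁹ = 6.83159×10¹³ K⁴, so P_net = 194 W.

Net loss ≈ 194 W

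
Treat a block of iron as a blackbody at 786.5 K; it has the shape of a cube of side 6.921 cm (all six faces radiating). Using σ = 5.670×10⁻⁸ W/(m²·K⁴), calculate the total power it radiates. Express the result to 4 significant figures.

Area A = 6s² = 6×(0.06921 m)² = 0.0287401 m².
P = σAT⁴ = 5.670×10⁻⁸ × 0.0287401 × (786.5)⁴ = 623.5 W.

P ≈ 623.5 W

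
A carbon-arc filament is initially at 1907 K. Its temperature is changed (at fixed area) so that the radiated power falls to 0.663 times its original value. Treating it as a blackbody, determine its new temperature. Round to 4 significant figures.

T₂ ≈ 1721 K

P ∝ T⁴, so T₂/T₁ = (P₂/P₁)^(1/4) = (0.663)^(1/4) = 0.902357.
T₂ = 1907 × 0.902357 = 1721 K.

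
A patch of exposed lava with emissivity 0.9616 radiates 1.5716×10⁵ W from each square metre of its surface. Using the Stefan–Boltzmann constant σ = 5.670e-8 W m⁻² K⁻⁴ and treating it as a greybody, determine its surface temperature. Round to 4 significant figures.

I = εσT⁴, so T = (I/εσ)^(1/4) = (1.5716×10⁵/(0.9616×5.670×10⁻⁸))^(1/4) = 1303 K.

T ≈ 1303 K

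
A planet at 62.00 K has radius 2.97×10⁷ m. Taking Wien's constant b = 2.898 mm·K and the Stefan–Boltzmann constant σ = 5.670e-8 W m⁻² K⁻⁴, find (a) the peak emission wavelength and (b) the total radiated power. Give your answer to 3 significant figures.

λ_max ≈ 46.7 μm; P ≈ 9.29×10¹⁵ W

(a) λ_max = b/T = 2.898×10⁻³/62.00 = 4.674×10⁻⁵ m = 46.7 μm.
Surface area A = 4πR² = 4π(2.97×10⁷ m)² = 1.10847×10¹⁶ m².
(b) P = σAT⁴ = 5.670×10⁻⁸×1.10847×10¹⁶×(62.00)⁴ = 9.29×10¹⁵ W.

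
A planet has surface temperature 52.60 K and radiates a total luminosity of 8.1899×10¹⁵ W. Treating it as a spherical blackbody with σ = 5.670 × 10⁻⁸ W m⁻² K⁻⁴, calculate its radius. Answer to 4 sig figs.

R ≈ 3.875×10⁷ m

L = 4πR²σT⁴ ⇒ R = √(L/(4πσT⁴)).
σT⁴ = 0.434036 W/m², so R = √(8.1899×10¹⁵/(4π×0.434036)) = 3.875×10⁷ m.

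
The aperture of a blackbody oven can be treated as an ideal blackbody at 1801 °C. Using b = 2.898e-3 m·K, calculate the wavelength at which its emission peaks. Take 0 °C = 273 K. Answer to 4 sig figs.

λ_max ≈ 1397 nm

T = 1801 °C + 273 = 2074 K.
Wien's displacement law: λ_max = b/T = (2.898×10⁻³ m·K)/(2074 K) = 1.3973×10⁻⁶ m.
That is 1397 nm, in the infrared range.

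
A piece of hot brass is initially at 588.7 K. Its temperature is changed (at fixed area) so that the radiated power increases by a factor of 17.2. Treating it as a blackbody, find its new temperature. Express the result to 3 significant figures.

P ∝ T⁴, so T₂/T₁ = (P₂/P₁)^(1/4) = (17.2)^(1/4) = 2.03649.
T₂ = 588.7 × 2.03649 = 1.20×10³ K.

T₂ ≈ 1.20×10³ K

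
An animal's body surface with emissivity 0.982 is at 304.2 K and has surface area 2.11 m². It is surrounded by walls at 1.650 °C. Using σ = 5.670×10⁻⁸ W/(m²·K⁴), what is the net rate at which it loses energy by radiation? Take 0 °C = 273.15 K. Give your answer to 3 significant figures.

Net loss ≈ 336 W

Surroundings: T = 1.650 °C + 273.15 = 274.800 K.
Area A = 2.11 m².
Net radiated power P_net = εσA(T⁴ − T₀⁴) = 0.982×5.670×10⁻⁸×2.11×(304.2⁴ − 274.800⁴).
T⁴ − T₀⁴ = 8.56321×10⁹ − 5.70252×10⁹ = 2.86069×10⁹ K⁴, so P_net = 336 W.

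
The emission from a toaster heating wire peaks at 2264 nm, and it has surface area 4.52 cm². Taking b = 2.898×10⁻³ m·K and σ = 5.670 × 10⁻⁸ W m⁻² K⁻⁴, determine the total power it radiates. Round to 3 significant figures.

Wien's law: T = b/λ_max = 2.898×10⁻³/2.264×10⁻⁶ = 1280.04 K.
Area A = 4.52 cm² = 4.52×10⁻⁴ m².
Then P = σAT⁴ = 5.670×10⁻⁸×4.52×10⁻⁴×(1280.04)⁴ = 68.8 W.

P ≈ 68.8 W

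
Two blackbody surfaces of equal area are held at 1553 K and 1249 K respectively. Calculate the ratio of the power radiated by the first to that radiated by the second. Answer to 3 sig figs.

With equal areas, P₁/P₂ = (T₁/T₂)⁴ = (1553/1249)⁴ = 2.39.

P₁/P₂ ≈ 2.39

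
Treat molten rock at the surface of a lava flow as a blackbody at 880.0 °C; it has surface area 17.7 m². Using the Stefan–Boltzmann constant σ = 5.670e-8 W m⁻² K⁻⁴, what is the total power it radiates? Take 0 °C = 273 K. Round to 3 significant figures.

T = 880.0 °C + 273 = 1153.0 K.
Area A = 17.7 m².
P = σAT⁴ = 5.670×10⁻⁸ × 17.7 × (1153.0)⁴ = 1.77×10⁶ W.

P ≈ 1.77×10⁶ W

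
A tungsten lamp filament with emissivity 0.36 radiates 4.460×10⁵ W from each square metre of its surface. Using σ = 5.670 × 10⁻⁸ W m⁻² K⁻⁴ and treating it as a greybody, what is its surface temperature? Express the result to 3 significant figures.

T ≈ 2.16×10³ K

I = εσT⁴, so T = (I/εσ)^(1/4) = (4.460×10⁵/(0.36×5.670×10⁻⁸))^(1/4) = 2.16×10³ K.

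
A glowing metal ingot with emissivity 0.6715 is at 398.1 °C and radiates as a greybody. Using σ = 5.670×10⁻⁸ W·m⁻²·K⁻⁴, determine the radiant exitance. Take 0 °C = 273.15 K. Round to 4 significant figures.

I ≈ 7730 W/m²

T = 398.1 °C + 273.15 = 671.25 K.
Stefan–Boltzmann: I = εσT⁴ = 0.6715 × 5.670×10⁻⁸ × (671.25)⁴ = 7730 W/m².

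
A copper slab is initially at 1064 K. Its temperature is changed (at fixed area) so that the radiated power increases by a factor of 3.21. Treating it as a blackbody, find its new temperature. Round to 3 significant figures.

P ∝ T⁴, so T₂/T₁ = (P₂/P₁)^(1/4) = (3.21)^(1/4) = 1.33852.
T₂ = 1064 × 1.33852 = 1.42×10³ K.

T₂ ≈ 1.42×10³ K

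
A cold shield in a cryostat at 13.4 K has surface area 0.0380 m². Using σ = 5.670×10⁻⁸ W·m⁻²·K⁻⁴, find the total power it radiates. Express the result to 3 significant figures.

P ≈ 6.95×10⁻⁵ W

Area A = 0.0380 m².
P = σAT⁴ = 5.670×10⁻⁸ × 0.0380 × (13.4)⁴ = 6.95×10⁻⁵ W.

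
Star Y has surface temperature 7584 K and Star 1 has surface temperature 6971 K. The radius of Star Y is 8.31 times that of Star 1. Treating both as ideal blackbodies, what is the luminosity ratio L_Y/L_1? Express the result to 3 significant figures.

L ∝ R²T⁴, so L_Y/L_1 = (R_Y/R_1)²(T_Y/T_1)⁴ = (8.31)² × (7584/6971)⁴ = 69.0561 × 1.40092 = 96.7.

L_Y/L_1 ≈ 96.7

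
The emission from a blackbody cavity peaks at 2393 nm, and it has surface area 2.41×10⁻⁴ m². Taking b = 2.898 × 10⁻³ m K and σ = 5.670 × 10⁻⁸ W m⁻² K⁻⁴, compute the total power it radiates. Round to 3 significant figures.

Wien's law: T = b/λ_max = 2.898×10⁻³/2.393×10⁻⁶ = 1211.03 K.
Area A = 2.41×10⁻⁴ m².
Then P = σAT⁴ = 5.670×10⁻⁸×2.41×10⁻⁴×(1211.03)⁴ = 29.4 W.

P ≈ 29.4 W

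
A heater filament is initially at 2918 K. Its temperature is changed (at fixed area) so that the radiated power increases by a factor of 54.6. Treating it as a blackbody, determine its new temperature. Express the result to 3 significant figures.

P ∝ T⁴, so T₂/T₁ = (P₂/P₁)^(1/4) = (54.6)^(1/4) = 2.71830.
T₂ = 2918 × 2.71830 = 7.93×10³ K.

T₂ ≈ 7.93×10³ K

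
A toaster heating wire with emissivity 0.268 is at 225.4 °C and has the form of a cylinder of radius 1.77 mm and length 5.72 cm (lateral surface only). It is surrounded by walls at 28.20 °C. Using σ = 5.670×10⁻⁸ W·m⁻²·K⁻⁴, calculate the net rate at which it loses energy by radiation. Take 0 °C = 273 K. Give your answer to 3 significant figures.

T = 225.4 °C + 273 = 498.4 K.
Surroundings: T = 28.20 °C + 273 = 301.20 K.
Lateral area A = 2πrL = 2π×1.77×10⁻³×0.0572 = 6.36135×10⁻⁴ m².
Net radiated power P_net = εσA(T⁴ − T₀⁴) = 0.268×5.670×10⁻⁸×6.36135×10⁻⁴×(498.4⁴ − 301.20⁴).
T⁴ − T₀⁴ = 6.17038×10¹⁰ − 8.23038×10⁹ = 5.34734×10¹⁰ K⁴, so P_net = 0.517 W.

Net loss ≈ 0.517 W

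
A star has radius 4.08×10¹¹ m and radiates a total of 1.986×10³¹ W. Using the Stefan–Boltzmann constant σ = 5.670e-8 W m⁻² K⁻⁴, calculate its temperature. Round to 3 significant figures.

Surface area A = 4πR² = 4π(4.08×10¹¹ m)² = 2.09185×10²⁴ m².
P = σAT⁴ ⇒ T = (P/(σA))^(1/4) = (1.986×10³¹/(5.670×10⁻⁸×2.09185×10²⁴))^(1/4) = 3.60×10³ K.

T ≈ 3.60×10³ K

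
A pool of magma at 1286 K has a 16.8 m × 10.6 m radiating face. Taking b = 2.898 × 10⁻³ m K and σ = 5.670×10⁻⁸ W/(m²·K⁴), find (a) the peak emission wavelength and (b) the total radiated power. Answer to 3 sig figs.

λ_max ≈ 2.25 μm; P ≈ 2.76×10⁷ W

(a) λ_max = b/T = 2.898×10⁻³/1286 = 2.253×10⁻⁶ m = 2.25 μm.
Area A = 16.8 × 10.6 = 178.08 m².
(b) P = σAT⁴ = 5.670×10⁻⁸×178.08×(1286)⁴ = 2.76×10⁷ W.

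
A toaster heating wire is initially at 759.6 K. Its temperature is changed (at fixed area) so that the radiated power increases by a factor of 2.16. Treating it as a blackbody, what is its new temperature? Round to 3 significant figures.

T₂ ≈ 921 K

P ∝ T⁴, so T₂/T₁ = (P₂/P₁)^(1/4) = (2.16)^(1/4) = 1.21231.
T₂ = 759.6 × 1.21231 = 921 K.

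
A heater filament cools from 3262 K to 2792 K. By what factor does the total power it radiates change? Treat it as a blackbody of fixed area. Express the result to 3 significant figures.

P ∝ T⁴, so P₂/P₁ = (T₂/T₁)⁴ = (2792/3262)⁴ = (0.855917)⁴ = 0.537.

P₂/P₁ ≈ 0.537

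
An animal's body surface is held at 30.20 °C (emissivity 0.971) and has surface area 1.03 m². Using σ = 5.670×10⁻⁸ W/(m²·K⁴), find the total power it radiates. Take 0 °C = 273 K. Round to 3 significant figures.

T = 30.20 °C + 273 = 303.20 K.
Area A = 1.03 m².
P = εσAT⁴ = 0.971 × 5.670×10⁻⁸ × 1.03 × (303.20)⁴ = 479 W.

P ≈ 479 W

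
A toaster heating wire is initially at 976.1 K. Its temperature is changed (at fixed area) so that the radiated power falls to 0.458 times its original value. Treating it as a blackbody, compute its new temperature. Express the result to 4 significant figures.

P ∝ T⁴, so T₂/T₁ = (P₂/P₁)^(1/4) = (0.458)^(1/4) = 0.822652.
T₂ = 976.1 × 0.822652 = 803.0 K.

T₂ ≈ 803.0 K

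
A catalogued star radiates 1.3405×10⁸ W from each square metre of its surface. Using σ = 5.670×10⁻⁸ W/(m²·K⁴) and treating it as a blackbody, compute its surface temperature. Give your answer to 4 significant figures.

I = σT⁴, so T = (I/σ)^(1/4) = (1.3405×10⁸/(5.670×10⁻⁸))^(1/4) = 6973 K.

T ≈ 6973 K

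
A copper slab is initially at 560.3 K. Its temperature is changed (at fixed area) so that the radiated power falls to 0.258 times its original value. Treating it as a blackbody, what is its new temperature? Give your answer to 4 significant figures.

T₂ ≈ 399.3 K

P ∝ T⁴, so T₂/T₁ = (P₂/P₁)^(1/4) = (0.258)^(1/4) = 0.712697.
T₂ = 560.3 × 0.712697 = 399.3 K.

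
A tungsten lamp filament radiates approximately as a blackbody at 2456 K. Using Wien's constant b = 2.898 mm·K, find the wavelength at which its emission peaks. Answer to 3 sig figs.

Wien's displacement law: λ_max = b/T = (2.898×10⁻³ m·K)/(2456 K) = 1.180×10⁻⁶ m.
That is 1.18×10³ nm, in the infrared range.

λ_max ≈ 1.18×10³ nm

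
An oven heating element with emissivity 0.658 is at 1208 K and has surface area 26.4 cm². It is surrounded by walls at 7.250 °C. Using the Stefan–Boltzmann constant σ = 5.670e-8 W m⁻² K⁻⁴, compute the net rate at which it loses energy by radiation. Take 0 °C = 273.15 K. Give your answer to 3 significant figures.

Net loss ≈ 209 W

Surroundings: T = 7.250 °C + 273.15 = 280.400 K.
Area A = 26.4 cm² = 2.64×10⁻³ m².
Net radiated power P_net = εσA(T⁴ − T₀⁴) = 0.658×5.670×10⁻⁸×2.64×10⁻³×(1208⁴ − 280.400⁴).
T⁴ − T₀⁴ = 2.12945×10¹² − 6.18176×10⁹ = 2.12327×10¹² K⁴, so P_net = 209 W.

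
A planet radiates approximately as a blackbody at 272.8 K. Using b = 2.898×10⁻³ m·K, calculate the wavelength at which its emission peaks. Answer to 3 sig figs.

Wien's displacement law: λ_max = b/T = (2.898×10⁻³ m·K)/(272.8 K) = 1.062×10⁻⁵ m.
That is 10.6 μm, in the infrared range.

λ_max ≈ 10.6 μm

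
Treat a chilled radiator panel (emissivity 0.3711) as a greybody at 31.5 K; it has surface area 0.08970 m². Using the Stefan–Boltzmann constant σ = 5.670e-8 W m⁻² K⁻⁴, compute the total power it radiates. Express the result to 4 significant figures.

P ≈ 1.858×10⁻³ W

Area A = 0.08970 m².
P = εσAT⁴ = 0.3711 × 5.670×10⁻⁸ × 0.08970 × (31.5)⁴ = 1.858×10⁻³ W.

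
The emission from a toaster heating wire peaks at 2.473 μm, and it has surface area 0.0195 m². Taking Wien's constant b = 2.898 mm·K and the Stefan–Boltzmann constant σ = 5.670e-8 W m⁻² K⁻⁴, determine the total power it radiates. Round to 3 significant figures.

Wien's law: T = b/λ_max = 2.898×10⁻³/2.473×10⁻⁶ = 1171.86 K.
Area A = 0.0195 m².
Then P = σAT⁴ = 5.670×10⁻⁸×0.0195×(1171.86)⁴ = 2.09×10³ W.

P ≈ 2.09×10³ W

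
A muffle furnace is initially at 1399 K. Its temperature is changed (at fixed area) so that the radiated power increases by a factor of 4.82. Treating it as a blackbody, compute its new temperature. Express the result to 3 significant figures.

P ∝ T⁴, so T₂/T₁ = (P₂/P₁)^(1/4) = (4.82)^(1/4) = 1.48171.
T₂ = 1399 × 1.48171 = 2.07×10³ K.

T₂ ≈ 2.07×10³ K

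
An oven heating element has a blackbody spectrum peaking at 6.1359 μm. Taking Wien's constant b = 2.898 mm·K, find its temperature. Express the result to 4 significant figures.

T ≈ 472.3 K

Wien's law gives T = b/λ_max = (2.898×10⁻³ m·K)/(6.1359×10⁻⁶ m) = 472.3 K.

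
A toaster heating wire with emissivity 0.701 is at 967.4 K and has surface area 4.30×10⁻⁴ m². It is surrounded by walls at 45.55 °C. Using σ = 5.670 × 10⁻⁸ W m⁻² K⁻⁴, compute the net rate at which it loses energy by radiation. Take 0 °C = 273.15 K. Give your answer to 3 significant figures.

Net loss ≈ 14.8 W

Surroundings: T = 45.55 °C + 273.15 = 318.70 K.
Area A = 4.30×10⁻⁴ m².
Net radiated power P_net = εσA(T⁴ − T₀⁴) = 0.701×5.670×10⁻⁸×4.30×10⁻⁴×(967.4⁴ − 318.70⁴).
T⁴ − T₀⁴ = 8.75839×10¹¹ − 1.03164×10¹⁰ = 8.65523×10¹¹ K⁴, so P_net = 14.8 W.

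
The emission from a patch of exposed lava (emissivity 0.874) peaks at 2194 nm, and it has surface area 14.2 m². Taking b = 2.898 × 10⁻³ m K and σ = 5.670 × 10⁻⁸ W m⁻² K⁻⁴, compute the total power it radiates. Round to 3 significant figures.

Wien's law: T = b/λ_max = 2.898×10⁻³/2.194×10⁻⁶ = 1320.88 K.
Area A = 14.2 m².
Then P = εσAT⁴ = 0.874×5.670×10⁻⁸×14.2×(1320.88)⁴ = 2.14×10⁶ W.

P ≈ 2.14×10⁶ W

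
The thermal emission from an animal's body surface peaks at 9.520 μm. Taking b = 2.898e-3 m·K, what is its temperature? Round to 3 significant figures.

T ≈ 304 K

Wien's law gives T = b/λ_max = (2.898×10⁻³ m·K)/(9.520×10⁻⁶ m) = 304 K.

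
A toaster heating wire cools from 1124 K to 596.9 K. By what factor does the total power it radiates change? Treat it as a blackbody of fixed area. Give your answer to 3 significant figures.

P ∝ T⁴, so P₂/P₁ = (T₂/T₁)⁴ = (596.9/1124)⁴ = (0.531050)⁴ = 0.0795.

P₂/P₁ ≈ 0.0795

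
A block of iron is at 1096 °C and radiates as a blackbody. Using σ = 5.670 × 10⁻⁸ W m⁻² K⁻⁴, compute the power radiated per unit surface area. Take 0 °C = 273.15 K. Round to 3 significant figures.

T = 1096 °C + 273.15 = 1369.15 K.
Stefan–Boltzmann: I = σT⁴ = 5.670×10⁻⁸ × (1369.15)⁴ = 1.99×10⁵ W/m².

I ≈ 1.99×10⁵ W/m²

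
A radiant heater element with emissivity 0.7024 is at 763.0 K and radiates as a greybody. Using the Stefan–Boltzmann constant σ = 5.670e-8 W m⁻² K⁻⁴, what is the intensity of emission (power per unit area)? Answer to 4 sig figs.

I ≈ 1.350×10⁴ W/m²

Stefan–Boltzmann: I = εσT⁴ = 0.7024 × 5.670×10⁻⁸ × (763.0)⁴ = 1.350×10⁴ W/m².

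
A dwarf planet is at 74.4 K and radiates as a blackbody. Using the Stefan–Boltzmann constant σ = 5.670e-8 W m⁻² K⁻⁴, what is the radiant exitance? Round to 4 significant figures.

I ≈ 1.737 W/m²

Stefan–Boltzmann: I = σT⁴ = 5.670×10⁻⁸ × (74.4)⁴ = 1.737 W/m².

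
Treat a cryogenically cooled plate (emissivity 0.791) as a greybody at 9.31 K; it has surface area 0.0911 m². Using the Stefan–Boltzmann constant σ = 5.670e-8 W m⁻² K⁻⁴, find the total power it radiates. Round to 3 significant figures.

P ≈ 3.07×10⁻⁵ W

Area A = 0.0911 m².
P = εσAT⁴ = 0.791 × 5.670×10⁻⁸ × 0.0911 × (9.31)⁴ = 3.07×10⁻⁵ W.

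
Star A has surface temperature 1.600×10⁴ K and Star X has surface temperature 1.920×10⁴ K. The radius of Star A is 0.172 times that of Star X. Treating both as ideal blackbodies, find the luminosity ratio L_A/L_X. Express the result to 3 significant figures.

L_A/L_X ≈ 0.0143

L ∝ R²T⁴, so L_A/L_X = (R_A/R_X)²(T_A/T_X)⁴ = (0.172)² × (1.600×10⁴/1.920×10⁴)⁴ = 0.029584 × 0.482253 = 0.0143.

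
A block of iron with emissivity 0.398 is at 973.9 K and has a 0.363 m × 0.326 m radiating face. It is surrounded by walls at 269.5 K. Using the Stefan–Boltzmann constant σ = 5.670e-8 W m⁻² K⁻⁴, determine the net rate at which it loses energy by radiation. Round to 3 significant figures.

Net loss ≈ 2.39×10³ W

Area A = 0.363 × 0.326 = 0.118338 m².
Net radiated power P_net = εσA(T⁴ − T₀⁴) = 0.398×5.670×10⁻⁸×0.118338×(973.9⁴ − 269.5⁴).
T⁴ − T₀⁴ = 8.99617×10¹¹ − 5.27515×10⁹ = 8.94342×10¹¹ K⁴, so P_net = 2.39×10³ W.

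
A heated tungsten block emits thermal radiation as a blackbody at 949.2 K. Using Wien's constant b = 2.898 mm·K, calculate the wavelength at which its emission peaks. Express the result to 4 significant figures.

λ_max ≈ 3.053 μm

Wien's displacement law: λ_max = b/T = (2.898×10⁻³ m·K)/(949.2 K) = 3.0531×10⁻⁶ m.
That is 3.053 μm, in the infrared range.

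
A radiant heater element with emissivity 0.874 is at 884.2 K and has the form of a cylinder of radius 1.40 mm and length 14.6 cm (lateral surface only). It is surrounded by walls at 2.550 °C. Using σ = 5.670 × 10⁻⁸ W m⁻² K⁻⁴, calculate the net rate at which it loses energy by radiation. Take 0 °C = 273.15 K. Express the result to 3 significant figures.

Surroundings: T = 2.550 °C + 273.15 = 275.700 K.
Lateral area A = 2πrL = 2π×1.40×10⁻³×0.146 = 1.28428×10⁻³ m².
Net radiated power P_net = εσA(T⁴ − T₀⁴) = 0.874×5.670×10⁻⁸×1.28428×10⁻³×(884.2⁴ − 275.700⁴).
T⁴ − T₀⁴ = 6.11226×10¹¹ − 5.77759×10⁹ = 6.05448×10¹¹ K⁴, so P_net = 38.5 W.

Net loss ≈ 38.5 W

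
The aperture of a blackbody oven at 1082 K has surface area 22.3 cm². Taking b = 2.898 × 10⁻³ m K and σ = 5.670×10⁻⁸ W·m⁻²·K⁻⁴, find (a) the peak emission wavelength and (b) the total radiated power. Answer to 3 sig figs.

(a) λ_max = b/T = 2.898×10⁻³/1082 = 2.678×10⁻⁶ m = 2.68×10³ nm.
Area A = 22.3 cm² = 2.23×10⁻³ m².
(b) P = σAT⁴ = 5.670×10⁻⁸×2.23×10⁻³×(1082)⁴ = 173 W.

λ_max ≈ 2.68×10³ nm; P ≈ 173 W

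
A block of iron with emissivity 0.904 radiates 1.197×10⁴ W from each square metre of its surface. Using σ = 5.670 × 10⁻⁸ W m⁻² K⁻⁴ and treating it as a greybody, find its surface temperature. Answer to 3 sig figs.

I = εσT⁴, so T = (I/εσ)^(1/4) = (1.197×10⁴/(0.904×5.670×10⁻⁸))^(1/4) = 695 K.

T ≈ 695 K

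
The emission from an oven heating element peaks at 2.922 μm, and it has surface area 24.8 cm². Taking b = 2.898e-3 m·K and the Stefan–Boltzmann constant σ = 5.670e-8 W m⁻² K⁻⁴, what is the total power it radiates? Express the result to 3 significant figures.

P ≈ 136 W

Wien's law: T = b/λ_max = 2.898×10⁻³/2.922×10⁻⁶ = 991.786 K.
Area A = 24.8 cm² = 2.48×10⁻³ m².
Then P = σAT⁴ = 5.670×10⁻⁸×2.48×10⁻³×(991.786)⁴ = 136 W.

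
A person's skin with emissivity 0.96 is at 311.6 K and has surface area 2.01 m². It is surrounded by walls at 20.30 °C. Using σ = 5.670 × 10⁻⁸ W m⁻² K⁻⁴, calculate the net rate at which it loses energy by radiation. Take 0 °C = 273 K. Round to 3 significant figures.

Surroundings: T = 20.30 °C + 273 = 293.30 K.
Area A = 2.01 m².
Net radiated power P_net = εσA(T⁴ − T₀⁴) = 0.96×5.670×10⁻⁸×2.01×(311.6⁴ − 293.30⁴).
T⁴ − T₀⁴ = 9.42735×10⁹ − 7.40028×10⁹ = 2.02707×10⁹ K⁴, so P_net = 222 W.

Net loss ≈ 222 W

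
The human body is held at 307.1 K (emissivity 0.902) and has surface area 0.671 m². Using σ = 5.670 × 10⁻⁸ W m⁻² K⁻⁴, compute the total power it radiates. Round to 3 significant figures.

P ≈ 305 W

Area A = 0.671 m².
P = εσAT⁴ = 0.902 × 5.670×10⁻⁸ × 0.671 × (307.1)⁴ = 305 W.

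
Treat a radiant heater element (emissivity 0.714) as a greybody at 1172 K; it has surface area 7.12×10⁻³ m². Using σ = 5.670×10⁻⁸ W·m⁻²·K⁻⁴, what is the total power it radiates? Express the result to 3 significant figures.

P ≈ 544 W

Area A = 7.12×10⁻³ m².
P = εσAT⁴ = 0.714 × 5.670×10⁻⁸ × 7.12×10⁻³ × (1172)⁴ = 544 W.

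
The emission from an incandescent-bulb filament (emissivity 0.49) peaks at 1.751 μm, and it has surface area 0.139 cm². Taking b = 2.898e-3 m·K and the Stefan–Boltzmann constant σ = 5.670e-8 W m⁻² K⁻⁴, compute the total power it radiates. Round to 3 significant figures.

P ≈ 2.90 W

Wien's law: T = b/λ_max = 2.898×10⁻³/1.751×10⁻⁶ = 1655.05 K.
Area A = 0.139 cm² = 1.39×10⁻⁵ m².
Then P = εσAT⁴ = 0.49×5.670×10⁻⁸×1.39×10⁻⁵×(1655.05)⁴ = 2.90 W.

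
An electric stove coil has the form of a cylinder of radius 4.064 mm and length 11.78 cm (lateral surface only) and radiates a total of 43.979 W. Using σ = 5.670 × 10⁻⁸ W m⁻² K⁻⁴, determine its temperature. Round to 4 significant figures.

Lateral area A = 2πrL = 2π×4.064×10⁻³×0.1178 = 3.00801×10⁻³ m².
P = σAT⁴ ⇒ T = (P/(σA))^(1/4) = (43.979/(5.670×10⁻⁸×3.00801×10⁻³))^(1/4) = 712.6 K.

T ≈ 712.6 K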